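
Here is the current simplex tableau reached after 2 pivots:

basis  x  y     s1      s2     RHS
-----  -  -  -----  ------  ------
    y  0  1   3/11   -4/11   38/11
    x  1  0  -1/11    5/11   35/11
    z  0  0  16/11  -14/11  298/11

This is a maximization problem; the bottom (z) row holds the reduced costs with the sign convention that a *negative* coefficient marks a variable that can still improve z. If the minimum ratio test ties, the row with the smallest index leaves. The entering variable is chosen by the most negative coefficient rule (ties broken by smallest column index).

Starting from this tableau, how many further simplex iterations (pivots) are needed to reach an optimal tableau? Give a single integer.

pivot: s2 in, x out → z = 36
No improving column remains; optimal.

1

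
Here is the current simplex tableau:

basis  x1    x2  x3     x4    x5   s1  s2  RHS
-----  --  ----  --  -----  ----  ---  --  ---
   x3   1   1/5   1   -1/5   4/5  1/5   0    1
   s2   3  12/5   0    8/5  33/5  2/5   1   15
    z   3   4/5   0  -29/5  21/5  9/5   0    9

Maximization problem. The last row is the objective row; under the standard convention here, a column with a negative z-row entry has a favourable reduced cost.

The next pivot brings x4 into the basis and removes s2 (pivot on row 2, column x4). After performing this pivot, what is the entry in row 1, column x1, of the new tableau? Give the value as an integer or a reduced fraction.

11/8

Pivot element is row 2, column x4: 8/5.
Normalize row 2: new (row 2, x1) = 3/(8/5) = 15/8.
row 1 ← row 1 − (-1/5)·(new row 2): 1 − (-1/5)·(15/8) = 11/8.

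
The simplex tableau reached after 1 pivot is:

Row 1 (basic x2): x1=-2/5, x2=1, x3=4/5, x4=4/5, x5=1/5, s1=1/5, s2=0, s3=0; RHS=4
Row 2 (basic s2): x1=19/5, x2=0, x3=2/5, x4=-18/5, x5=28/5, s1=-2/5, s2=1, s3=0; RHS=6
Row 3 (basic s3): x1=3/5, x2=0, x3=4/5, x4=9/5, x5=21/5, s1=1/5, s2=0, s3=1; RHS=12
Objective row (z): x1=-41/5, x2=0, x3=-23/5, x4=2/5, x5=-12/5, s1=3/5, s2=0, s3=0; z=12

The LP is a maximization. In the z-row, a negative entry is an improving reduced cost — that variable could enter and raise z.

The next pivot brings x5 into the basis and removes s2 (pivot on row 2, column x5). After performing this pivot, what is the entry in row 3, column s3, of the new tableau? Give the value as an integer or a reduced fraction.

1

Pivot element is row 2, column x5: 28/5.
Normalize row 2: new (row 2, s3) = 0/(28/5) = 0.
row 3 ← row 3 − (21/5)·(new row 2): 1 − (21/5)·0 = 1.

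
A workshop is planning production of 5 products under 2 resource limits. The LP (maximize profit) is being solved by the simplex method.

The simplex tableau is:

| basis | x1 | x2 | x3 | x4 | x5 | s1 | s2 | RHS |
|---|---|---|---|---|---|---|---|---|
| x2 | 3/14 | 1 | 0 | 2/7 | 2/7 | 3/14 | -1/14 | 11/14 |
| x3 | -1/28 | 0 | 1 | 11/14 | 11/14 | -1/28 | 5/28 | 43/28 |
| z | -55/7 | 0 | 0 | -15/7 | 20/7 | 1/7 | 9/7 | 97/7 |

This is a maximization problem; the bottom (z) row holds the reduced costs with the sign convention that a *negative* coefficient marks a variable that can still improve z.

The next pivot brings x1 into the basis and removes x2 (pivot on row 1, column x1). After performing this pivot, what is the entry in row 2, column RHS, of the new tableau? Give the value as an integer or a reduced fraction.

5/3

Pivot element is row 1, column x1: 3/14.
Normalize row 1: new (row 1, RHS) = (11/14)/(3/14) = 11/3.
row 2 ← row 2 − (-1/28)·(new row 1): 43/28 − (-1/28)·(11/3) = 5/3.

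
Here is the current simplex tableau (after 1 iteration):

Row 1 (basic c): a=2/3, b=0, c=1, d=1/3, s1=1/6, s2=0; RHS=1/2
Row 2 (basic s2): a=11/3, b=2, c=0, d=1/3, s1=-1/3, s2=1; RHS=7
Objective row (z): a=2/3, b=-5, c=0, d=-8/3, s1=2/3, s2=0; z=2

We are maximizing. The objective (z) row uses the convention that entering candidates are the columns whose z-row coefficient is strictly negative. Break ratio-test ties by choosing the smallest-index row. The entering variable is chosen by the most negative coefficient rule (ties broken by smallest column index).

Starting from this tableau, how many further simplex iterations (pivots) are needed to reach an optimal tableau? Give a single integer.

pivot: b in, s2 out → z = 39/2
pivot: d in, c out → z = 89/4
No improving column remains; optimal.

2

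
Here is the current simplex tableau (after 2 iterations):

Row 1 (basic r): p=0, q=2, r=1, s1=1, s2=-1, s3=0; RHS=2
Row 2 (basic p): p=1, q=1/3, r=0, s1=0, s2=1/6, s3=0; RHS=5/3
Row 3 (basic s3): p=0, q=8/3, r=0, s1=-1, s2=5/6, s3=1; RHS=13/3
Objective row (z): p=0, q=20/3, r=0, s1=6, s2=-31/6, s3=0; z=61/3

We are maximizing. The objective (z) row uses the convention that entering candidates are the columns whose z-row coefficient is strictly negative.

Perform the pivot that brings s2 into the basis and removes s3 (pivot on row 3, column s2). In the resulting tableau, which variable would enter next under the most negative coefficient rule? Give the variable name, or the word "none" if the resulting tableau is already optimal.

s1

Pivot element 5/6. New z-row = old z-row − (-31/6)·(row 3/(5/6)).
Updated z-row coefficients: p: 0, q: 116/5, r: 0, s1: -1/5, s2: 0, s3: 31/5.
The most negative is -1/5 in column s1, so s1 would enter next.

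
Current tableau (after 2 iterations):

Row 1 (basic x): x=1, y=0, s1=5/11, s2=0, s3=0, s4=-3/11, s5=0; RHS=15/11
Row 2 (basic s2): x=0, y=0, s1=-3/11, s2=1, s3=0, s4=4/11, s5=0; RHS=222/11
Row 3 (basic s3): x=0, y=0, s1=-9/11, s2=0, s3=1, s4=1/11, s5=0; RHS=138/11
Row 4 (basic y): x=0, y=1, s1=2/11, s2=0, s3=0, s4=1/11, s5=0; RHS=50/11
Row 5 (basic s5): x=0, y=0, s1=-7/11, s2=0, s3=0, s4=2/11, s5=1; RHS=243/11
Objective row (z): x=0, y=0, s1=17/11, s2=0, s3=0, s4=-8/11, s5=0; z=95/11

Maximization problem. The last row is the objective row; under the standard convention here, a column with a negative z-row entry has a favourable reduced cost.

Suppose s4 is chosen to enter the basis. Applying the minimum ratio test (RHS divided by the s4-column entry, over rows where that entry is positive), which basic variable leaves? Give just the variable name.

y

Ratios: row 1 (x): entry -3/11 ≤ 0, skip; row 2 (s2): (222/11)/(4/11) = 111/2; row 3 (s3): (138/11)/(1/11) = 138; row 4 (y): (50/11)/(1/11) = 50; row 5 (s5): (243/11)/(2/11) = 243/2.
Minimum ratio 50 is in the y row, so y leaves.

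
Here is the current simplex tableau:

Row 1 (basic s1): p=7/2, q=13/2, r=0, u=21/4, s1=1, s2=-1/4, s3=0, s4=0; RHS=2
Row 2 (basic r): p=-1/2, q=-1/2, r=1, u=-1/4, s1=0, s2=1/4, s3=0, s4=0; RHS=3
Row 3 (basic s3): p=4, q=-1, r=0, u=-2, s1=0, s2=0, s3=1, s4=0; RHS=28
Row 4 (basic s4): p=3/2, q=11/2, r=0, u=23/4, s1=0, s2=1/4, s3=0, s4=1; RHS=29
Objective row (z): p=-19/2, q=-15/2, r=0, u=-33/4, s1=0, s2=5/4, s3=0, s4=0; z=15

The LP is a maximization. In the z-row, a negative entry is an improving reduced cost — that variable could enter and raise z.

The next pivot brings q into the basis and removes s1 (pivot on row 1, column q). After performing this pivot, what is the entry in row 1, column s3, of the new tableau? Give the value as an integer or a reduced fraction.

0

Pivot element is row 1, column q: 13/2.
Normalize row 1: new (row 1, s3) = 0/(13/2) = 0.
Row 1 is the pivot row, so the entry is 0.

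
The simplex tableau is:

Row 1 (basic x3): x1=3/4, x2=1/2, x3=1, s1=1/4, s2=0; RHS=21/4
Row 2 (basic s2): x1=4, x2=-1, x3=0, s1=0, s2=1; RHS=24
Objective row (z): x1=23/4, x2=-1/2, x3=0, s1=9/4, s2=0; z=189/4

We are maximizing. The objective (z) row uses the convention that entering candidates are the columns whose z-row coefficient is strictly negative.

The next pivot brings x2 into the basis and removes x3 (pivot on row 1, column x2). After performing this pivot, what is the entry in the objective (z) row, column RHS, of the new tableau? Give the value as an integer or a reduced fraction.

Pivot element is row 1, column x2: 1/2.
Normalize row 1: new (row 1, RHS) = (21/4)/(1/2) = 21/2.
z-row ← z-row − (-1/2)·(new row 1): 189/4 − (-1/2)·(21/2) = 105/2.

105/2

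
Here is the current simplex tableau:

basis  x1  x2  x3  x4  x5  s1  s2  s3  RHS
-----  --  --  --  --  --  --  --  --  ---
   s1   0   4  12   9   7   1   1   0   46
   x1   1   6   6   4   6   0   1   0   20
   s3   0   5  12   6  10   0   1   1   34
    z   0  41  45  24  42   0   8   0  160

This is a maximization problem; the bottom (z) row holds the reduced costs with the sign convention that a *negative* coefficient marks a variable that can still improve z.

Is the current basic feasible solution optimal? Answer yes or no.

No objective-row coefficient is strictly negative, so no entering variable exists; the tableau is optimal.

yes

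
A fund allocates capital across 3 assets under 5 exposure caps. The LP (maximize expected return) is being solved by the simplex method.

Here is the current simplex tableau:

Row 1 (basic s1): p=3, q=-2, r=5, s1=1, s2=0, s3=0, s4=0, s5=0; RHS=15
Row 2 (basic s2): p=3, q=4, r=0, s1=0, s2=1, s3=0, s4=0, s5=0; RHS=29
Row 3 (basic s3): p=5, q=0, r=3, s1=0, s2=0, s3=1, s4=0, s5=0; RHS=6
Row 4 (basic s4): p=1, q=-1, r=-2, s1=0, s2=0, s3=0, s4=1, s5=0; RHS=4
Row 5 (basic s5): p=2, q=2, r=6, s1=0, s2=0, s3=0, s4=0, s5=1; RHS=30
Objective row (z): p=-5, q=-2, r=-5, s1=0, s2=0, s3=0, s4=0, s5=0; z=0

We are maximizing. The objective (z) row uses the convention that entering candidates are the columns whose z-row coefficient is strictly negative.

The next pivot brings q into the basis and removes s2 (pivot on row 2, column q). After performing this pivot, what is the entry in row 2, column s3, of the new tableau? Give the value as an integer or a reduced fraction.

Pivot element is row 2, column q: 4.
Normalize row 2: new (row 2, s3) = 0/4 = 0.
Row 2 is the pivot row, so the entry is 0.

0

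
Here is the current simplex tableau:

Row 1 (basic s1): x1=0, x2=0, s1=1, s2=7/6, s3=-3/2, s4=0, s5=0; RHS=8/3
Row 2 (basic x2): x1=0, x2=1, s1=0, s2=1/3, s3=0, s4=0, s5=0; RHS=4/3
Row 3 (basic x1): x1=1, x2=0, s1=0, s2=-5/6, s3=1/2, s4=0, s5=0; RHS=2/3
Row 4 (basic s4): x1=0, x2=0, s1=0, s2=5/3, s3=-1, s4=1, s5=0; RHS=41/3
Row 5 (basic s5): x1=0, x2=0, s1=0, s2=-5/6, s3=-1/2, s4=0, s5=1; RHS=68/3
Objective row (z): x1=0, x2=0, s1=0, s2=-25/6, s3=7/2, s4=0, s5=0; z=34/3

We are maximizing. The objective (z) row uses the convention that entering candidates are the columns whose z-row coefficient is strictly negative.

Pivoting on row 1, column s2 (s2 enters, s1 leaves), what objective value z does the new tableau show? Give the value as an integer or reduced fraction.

Minimum ratio for s2: (8/3)/(7/6) = 16/7.
z changes by −(z-row coeff of s2)·ratio = −(-25/6)·(16/7) = 200/21.
New z = 34/3 + (200/21) = 146/7.

146/7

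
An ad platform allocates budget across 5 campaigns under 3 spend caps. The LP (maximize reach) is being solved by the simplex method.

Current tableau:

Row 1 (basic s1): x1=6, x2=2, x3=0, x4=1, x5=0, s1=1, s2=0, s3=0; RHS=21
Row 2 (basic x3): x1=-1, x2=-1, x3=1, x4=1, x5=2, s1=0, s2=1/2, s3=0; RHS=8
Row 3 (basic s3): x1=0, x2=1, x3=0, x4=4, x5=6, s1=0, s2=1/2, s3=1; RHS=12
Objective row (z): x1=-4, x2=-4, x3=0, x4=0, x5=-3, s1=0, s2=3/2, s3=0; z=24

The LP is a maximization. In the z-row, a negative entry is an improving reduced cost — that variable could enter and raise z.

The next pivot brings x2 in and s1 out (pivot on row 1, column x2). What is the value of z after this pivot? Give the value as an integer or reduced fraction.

66

Minimum ratio for x2: 21/2 = 21/2.
z changes by −(z-row coeff of x2)·ratio = −(-4)·(21/2) = 42.
New z = 24 + 42 = 66.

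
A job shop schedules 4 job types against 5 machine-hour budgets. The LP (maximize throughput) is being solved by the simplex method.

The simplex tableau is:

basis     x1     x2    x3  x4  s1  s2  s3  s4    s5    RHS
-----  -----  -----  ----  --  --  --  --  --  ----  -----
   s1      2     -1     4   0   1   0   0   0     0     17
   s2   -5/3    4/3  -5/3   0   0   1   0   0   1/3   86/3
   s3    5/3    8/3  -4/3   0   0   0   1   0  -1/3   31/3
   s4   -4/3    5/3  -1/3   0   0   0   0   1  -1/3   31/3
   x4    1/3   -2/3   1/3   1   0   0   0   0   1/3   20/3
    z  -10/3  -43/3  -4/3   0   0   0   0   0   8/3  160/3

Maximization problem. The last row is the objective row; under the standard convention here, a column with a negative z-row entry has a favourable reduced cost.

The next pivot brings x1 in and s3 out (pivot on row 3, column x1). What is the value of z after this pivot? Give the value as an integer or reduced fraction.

74

Minimum ratio for x1: (31/3)/(5/3) = 31/5.
z changes by −(z-row coeff of x1)·ratio = −(-10/3)·(31/5) = 62/3.
New z = 160/3 + (62/3) = 74.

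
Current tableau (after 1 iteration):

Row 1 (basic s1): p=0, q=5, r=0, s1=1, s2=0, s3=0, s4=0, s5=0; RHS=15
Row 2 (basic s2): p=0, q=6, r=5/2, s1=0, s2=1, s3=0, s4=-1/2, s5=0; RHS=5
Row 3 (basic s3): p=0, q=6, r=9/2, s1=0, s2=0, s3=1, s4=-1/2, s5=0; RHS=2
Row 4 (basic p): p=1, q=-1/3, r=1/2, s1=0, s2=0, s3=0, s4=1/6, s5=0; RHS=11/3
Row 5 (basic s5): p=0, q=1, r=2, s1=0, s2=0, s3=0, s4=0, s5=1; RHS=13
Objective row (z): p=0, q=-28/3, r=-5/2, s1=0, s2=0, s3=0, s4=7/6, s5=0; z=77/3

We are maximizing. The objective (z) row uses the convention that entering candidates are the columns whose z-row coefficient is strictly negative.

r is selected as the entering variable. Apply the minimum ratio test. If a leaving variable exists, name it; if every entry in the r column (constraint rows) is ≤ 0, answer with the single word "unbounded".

s3

Ratios: row 1 (s1): entry 0 ≤ 0, skip; row 2 (s2): 5/(5/2) = 2; row 3 (s3): 2/(9/2) = 4/9; row 4 (p): (11/3)/(1/2) = 22/3; row 5 (s5): 13/2 = 13/2.
Minimum ratio is in the s3 row, so s3 leaves.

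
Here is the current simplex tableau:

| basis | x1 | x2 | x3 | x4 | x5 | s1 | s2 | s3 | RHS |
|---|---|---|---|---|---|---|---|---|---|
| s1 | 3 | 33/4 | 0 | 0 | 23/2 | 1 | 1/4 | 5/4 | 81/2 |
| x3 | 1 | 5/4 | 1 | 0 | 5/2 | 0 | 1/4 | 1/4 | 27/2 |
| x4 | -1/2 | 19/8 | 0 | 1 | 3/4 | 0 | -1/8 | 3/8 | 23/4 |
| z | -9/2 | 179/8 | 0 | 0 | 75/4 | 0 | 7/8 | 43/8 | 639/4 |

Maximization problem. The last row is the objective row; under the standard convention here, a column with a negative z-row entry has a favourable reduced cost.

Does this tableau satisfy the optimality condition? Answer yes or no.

no

Column x1 has objective-row coefficient -9/2, which is negative; an improving pivot exists, so not yet optimal.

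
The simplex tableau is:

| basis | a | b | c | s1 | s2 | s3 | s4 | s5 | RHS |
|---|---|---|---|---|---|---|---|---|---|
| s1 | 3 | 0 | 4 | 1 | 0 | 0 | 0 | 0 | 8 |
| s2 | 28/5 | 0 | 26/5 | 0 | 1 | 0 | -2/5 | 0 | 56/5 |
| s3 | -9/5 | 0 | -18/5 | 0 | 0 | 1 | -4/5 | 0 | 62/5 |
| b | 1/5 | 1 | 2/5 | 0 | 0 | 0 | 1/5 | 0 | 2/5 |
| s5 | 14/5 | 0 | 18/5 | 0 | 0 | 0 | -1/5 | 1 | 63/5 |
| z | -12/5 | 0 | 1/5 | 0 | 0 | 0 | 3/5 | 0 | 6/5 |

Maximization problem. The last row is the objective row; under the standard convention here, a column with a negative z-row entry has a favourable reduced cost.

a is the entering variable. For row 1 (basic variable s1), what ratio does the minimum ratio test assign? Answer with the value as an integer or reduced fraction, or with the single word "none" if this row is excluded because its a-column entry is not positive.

Ratio = RHS / (a entry) = 8 / 3 = 8/3.

8/3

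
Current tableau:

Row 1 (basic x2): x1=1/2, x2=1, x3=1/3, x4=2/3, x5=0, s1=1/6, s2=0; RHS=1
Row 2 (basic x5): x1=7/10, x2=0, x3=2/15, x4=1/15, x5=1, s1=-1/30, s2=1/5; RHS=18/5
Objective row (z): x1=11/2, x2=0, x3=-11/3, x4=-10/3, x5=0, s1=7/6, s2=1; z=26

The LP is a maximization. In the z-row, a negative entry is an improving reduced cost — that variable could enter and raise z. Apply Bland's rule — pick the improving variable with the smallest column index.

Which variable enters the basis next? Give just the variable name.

x3

Objective-row coefficients: x1: 11/2, x2: 0, x3: -11/3, x4: -10/3, x5: 0, s1: 7/6, s2: 1.
Improving columns: x3, x4. Bland's rule picks the smallest column index → x3.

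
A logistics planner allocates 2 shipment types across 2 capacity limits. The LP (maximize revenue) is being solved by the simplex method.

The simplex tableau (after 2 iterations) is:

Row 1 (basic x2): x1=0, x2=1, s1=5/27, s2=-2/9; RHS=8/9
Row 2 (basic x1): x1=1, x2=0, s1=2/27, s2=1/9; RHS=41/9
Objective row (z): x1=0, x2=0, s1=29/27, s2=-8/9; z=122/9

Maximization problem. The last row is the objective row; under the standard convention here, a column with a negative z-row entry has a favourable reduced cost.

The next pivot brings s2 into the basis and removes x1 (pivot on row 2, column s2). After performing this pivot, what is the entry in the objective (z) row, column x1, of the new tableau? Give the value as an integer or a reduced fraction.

8

Pivot element is row 2, column s2: 1/9.
Normalize row 2: new (row 2, x1) = 1/(1/9) = 9.
z-row ← z-row − (-8/9)·(new row 2): 0 − (-8/9)·9 = 8.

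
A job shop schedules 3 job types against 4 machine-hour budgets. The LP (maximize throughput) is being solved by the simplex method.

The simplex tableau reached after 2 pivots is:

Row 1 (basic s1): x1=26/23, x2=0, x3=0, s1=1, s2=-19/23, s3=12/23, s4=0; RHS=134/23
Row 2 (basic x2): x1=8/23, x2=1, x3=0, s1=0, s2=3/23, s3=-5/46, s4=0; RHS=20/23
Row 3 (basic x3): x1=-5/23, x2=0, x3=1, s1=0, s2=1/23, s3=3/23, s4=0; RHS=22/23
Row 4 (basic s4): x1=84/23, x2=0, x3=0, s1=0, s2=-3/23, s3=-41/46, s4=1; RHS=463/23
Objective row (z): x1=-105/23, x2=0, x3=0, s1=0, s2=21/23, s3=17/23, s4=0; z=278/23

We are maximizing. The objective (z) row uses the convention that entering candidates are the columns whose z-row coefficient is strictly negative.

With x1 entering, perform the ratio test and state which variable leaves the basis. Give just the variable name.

Ratios: row 1 (s1): (134/23)/(26/23) = 67/13; row 2 (x2): (20/23)/(8/23) = 5/2; row 3 (x3): entry -5/23 ≤ 0, skip; row 4 (s4): (463/23)/(84/23) = 463/84.
Minimum ratio 5/2 is in the x2 row, so x2 leaves.

x2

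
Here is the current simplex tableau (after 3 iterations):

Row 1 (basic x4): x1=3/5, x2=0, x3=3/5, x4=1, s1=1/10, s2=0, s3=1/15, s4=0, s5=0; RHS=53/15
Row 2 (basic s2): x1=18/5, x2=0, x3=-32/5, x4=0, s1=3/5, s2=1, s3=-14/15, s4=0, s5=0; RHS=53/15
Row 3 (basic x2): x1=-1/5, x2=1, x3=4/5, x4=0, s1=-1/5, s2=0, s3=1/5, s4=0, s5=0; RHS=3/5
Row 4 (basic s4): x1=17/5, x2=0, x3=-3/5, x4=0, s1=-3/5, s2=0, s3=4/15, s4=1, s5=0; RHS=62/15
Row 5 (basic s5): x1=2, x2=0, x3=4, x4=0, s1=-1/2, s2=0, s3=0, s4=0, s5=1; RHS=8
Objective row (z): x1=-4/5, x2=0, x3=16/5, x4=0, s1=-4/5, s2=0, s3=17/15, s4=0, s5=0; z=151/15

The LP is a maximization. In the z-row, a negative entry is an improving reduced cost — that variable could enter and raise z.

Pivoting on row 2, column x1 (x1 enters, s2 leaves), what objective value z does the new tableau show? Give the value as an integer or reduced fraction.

Minimum ratio for x1: (53/15)/(18/5) = 53/54.
z changes by −(z-row coeff of x1)·ratio = −(-4/5)·(53/54) = 106/135.
New z = 151/15 + (106/135) = 293/27.

293/27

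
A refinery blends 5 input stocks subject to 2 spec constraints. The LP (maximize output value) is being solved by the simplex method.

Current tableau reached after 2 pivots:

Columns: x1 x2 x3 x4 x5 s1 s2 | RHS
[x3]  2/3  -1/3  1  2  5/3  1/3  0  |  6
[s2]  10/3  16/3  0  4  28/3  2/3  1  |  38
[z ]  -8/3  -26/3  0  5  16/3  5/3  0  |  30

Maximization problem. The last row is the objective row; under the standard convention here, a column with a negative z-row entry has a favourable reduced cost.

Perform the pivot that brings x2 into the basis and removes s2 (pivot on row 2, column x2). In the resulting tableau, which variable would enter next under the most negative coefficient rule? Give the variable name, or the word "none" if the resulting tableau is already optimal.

Pivot element 16/3. New z-row = old z-row − (-26/3)·(row 2/(16/3)).
Updated z-row coefficients: x1: 11/4, x2: 0, x3: 0, x4: 23/2, x5: 41/2, s1: 11/4, s2: 13/8.
No coefficient is strictly negative; the tableau after this pivot is optimal.

none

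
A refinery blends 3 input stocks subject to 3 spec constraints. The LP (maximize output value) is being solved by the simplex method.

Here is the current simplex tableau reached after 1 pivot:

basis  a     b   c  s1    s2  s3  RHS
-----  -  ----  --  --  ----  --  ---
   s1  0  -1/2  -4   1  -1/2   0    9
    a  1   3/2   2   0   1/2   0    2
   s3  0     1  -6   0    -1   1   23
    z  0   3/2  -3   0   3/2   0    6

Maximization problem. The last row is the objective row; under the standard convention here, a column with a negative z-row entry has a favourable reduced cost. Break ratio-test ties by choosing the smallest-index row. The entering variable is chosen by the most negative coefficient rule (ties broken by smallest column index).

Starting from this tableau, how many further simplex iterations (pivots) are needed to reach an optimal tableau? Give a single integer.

pivot: c in, a out → z = 9
No improving column remains; optimal.

1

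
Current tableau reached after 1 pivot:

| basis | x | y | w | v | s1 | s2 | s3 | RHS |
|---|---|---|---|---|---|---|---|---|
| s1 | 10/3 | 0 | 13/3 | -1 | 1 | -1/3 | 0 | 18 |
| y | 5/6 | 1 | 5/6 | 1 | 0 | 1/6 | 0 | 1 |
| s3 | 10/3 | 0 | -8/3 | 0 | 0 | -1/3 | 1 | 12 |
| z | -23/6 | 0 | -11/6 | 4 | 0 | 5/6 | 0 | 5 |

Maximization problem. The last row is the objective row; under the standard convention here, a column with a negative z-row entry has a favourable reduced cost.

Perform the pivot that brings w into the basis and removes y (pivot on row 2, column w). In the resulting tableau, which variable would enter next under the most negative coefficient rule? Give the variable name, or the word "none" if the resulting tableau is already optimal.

Pivot element 5/6. New z-row = old z-row − (-11/6)·(row 2/(5/6)).
Updated z-row coefficients: x: -2, y: 11/5, w: 0, v: 31/5, s1: 0, s2: 6/5, s3: 0.
The most negative is -2 in column x, so x would enter next.

x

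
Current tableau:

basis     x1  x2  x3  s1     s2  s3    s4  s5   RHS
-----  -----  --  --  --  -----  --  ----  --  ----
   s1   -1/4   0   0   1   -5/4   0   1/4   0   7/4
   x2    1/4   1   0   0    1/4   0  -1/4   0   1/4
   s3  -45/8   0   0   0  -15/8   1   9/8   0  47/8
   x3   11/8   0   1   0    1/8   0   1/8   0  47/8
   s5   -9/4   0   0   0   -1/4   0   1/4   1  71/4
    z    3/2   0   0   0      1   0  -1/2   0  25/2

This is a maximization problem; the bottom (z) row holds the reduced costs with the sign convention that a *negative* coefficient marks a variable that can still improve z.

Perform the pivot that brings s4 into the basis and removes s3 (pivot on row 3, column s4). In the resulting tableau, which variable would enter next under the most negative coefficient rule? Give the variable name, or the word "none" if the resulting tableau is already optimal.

x1

Pivot element 9/8. New z-row = old z-row − (-1/2)·(row 3/(9/8)).
Updated z-row coefficients: x1: -1, x2: 0, x3: 0, s1: 0, s2: 1/6, s3: 4/9, s4: 0, s5: 0.
The most negative is -1 in column x1, so x1 would enter next.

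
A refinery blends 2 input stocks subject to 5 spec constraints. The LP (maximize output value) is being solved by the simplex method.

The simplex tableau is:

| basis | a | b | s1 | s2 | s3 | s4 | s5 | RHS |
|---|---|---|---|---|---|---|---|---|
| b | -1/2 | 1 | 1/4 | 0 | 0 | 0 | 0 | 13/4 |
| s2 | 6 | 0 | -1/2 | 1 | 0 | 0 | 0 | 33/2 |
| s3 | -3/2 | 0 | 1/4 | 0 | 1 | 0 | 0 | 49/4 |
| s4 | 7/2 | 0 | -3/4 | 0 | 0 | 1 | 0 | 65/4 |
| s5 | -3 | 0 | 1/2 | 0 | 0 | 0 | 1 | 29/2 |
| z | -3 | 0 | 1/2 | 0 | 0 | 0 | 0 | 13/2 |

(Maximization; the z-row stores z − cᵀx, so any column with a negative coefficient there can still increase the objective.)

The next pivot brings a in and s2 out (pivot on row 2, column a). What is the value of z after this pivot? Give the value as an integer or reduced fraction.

59/4

Minimum ratio for a: (33/2)/6 = 11/4.
z changes by −(z-row coeff of a)·ratio = −(-3)·(11/4) = 33/4.
New z = 13/2 + (33/4) = 59/4.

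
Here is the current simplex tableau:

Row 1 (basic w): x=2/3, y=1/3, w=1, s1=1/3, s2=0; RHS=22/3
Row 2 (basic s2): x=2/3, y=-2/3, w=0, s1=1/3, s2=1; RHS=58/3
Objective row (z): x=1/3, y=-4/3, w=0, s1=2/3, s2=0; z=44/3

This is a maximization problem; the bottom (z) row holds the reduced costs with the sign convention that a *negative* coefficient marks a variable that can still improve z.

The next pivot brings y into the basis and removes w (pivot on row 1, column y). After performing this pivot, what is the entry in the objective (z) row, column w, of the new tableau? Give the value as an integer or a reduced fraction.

Pivot element is row 1, column y: 1/3.
Normalize row 1: new (row 1, w) = 1/(1/3) = 3.
z-row ← z-row − (-4/3)·(new row 1): 0 − (-4/3)·3 = 4.

4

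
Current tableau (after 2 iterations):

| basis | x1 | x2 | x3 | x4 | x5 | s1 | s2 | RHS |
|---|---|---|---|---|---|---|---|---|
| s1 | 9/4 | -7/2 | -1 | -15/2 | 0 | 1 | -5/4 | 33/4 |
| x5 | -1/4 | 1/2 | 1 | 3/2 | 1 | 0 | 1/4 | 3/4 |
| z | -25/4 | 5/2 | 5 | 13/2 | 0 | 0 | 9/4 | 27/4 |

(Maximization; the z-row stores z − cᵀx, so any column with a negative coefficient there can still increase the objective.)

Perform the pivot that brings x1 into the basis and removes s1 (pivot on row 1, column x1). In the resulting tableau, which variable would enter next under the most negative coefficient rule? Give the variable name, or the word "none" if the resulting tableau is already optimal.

Pivot element 9/4. New z-row = old z-row − (-25/4)·(row 1/(9/4)).
Updated z-row coefficients: x1: 0, x2: -65/9, x3: 20/9, x4: -43/3, x5: 0, s1: 25/9, s2: -11/9.
The most negative is -43/3 in column x4, so x4 would enter next.

x4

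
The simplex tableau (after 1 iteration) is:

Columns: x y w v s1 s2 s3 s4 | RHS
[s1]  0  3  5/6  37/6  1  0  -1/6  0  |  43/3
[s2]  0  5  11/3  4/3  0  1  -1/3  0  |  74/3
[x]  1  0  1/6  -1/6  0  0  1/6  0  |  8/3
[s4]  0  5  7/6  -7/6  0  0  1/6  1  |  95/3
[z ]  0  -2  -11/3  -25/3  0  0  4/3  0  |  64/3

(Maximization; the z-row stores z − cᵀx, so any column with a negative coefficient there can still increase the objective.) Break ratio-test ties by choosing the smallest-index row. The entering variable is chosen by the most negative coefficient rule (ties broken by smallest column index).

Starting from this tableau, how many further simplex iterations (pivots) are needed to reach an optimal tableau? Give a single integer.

2

pivot: v in, s1 out → z = 1506/37
pivot: w in, s2 out → z = 2426/43
No improving column remains; optimal.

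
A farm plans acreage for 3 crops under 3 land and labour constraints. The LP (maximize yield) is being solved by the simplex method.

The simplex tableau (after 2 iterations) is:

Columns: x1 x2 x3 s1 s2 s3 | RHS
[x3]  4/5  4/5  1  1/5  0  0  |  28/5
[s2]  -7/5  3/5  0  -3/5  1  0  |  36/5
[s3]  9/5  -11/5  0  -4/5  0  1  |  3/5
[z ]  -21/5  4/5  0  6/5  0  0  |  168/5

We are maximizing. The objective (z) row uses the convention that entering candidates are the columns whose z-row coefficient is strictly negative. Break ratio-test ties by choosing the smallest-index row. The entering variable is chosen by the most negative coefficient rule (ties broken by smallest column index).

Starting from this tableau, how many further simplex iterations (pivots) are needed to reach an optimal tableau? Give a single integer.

2

pivot: x1 in, s3 out → z = 35
pivot: x2 in, x3 out → z = 48
No improving column remains; optimal.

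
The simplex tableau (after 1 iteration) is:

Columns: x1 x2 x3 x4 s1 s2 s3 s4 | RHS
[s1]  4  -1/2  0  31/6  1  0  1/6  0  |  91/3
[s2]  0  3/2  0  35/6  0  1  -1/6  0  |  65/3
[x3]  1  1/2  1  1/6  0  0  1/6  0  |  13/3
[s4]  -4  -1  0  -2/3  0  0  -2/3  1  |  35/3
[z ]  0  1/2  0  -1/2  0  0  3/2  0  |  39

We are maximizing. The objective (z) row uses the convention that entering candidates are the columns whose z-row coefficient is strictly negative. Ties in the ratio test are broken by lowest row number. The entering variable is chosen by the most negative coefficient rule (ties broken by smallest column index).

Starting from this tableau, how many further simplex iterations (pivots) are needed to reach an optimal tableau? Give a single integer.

pivot: x4 in, s2 out → z = 286/7
No improving column remains; optimal.

1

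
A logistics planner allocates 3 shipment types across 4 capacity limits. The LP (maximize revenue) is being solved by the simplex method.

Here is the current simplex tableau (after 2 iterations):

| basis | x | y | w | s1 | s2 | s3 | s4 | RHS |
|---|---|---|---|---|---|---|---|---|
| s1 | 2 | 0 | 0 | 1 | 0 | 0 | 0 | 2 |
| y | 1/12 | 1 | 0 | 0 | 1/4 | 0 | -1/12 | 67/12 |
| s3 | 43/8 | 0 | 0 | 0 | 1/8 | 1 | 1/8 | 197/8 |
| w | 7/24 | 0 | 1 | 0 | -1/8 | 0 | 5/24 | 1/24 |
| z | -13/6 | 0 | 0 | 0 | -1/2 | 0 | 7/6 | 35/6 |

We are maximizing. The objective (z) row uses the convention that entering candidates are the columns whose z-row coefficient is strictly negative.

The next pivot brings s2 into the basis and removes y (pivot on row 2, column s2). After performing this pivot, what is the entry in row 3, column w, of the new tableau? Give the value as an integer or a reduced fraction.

Pivot element is row 2, column s2: 1/4.
Normalize row 2: new (row 2, w) = 0/(1/4) = 0.
row 3 ← row 3 − (1/8)·(new row 2): 0 − (1/8)·0 = 0.

0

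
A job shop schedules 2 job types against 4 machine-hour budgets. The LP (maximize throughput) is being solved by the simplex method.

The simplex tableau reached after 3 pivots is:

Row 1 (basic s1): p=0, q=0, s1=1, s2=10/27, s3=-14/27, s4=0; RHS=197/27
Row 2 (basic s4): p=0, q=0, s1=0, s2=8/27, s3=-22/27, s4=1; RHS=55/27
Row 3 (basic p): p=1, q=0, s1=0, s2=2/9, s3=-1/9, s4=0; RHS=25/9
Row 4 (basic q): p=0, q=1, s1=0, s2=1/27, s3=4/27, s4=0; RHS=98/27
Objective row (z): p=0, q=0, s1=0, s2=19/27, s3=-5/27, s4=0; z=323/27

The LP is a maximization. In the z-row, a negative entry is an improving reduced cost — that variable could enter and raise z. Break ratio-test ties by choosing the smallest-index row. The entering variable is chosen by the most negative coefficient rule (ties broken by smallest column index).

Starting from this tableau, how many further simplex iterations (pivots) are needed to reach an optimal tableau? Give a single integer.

pivot: s3 in, q out → z = 33/2
No improving column remains; optimal.

1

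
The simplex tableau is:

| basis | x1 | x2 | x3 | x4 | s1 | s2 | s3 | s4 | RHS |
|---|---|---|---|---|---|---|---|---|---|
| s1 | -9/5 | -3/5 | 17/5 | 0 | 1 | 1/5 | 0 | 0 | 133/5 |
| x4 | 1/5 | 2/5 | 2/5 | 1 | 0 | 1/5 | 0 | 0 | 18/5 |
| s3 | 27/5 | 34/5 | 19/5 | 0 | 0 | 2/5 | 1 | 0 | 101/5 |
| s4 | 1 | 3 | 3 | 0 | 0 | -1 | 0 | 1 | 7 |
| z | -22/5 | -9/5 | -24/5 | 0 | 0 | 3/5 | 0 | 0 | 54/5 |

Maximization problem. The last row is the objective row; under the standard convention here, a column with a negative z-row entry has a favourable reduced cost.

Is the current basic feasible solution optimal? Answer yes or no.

no

Column x1 has objective-row coefficient -22/5, which is negative; an improving pivot exists, so not yet optimal.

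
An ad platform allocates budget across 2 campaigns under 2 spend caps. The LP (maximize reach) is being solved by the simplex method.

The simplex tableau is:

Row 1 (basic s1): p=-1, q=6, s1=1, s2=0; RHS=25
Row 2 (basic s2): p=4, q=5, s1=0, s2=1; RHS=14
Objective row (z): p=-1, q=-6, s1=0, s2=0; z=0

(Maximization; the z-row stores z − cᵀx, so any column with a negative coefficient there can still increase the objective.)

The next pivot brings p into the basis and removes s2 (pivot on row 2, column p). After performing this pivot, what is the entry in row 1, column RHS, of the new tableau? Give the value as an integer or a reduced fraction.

Pivot element is row 2, column p: 4.
Normalize row 2: new (row 2, RHS) = 14/4 = 7/2.
row 1 ← row 1 − (-1)·(new row 2): 25 − (-1)·(7/2) = 57/2.

57/2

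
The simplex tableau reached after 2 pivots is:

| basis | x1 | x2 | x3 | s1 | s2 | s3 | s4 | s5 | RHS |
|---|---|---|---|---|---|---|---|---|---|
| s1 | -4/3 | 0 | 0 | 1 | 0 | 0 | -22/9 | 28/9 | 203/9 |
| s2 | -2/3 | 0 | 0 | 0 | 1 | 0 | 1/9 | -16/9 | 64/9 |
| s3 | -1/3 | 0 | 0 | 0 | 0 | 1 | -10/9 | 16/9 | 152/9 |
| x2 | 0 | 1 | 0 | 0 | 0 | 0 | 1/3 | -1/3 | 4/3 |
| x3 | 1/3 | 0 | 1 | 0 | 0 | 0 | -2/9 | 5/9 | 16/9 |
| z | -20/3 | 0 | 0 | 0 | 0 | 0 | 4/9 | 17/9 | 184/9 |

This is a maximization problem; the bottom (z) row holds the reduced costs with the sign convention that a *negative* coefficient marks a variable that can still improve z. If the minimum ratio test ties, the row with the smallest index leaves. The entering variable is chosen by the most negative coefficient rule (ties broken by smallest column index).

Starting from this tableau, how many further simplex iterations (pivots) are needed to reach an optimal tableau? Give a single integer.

pivot: x1 in, x3 out → z = 56
pivot: s4 in, x2 out → z = 72
No improving column remains; optimal.

2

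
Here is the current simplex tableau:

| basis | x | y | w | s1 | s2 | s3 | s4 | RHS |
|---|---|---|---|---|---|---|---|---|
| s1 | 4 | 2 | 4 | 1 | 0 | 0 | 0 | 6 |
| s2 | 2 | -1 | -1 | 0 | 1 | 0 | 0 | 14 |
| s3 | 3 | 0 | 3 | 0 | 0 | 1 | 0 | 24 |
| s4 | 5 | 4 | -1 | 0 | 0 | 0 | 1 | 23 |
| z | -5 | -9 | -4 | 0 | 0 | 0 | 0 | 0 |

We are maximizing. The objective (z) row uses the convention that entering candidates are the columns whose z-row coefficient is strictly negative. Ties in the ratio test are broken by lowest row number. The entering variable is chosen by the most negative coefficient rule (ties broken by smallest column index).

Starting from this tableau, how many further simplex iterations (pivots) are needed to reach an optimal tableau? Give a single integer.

pivot: y in, s1 out → z = 27
No improving column remains; optimal.

1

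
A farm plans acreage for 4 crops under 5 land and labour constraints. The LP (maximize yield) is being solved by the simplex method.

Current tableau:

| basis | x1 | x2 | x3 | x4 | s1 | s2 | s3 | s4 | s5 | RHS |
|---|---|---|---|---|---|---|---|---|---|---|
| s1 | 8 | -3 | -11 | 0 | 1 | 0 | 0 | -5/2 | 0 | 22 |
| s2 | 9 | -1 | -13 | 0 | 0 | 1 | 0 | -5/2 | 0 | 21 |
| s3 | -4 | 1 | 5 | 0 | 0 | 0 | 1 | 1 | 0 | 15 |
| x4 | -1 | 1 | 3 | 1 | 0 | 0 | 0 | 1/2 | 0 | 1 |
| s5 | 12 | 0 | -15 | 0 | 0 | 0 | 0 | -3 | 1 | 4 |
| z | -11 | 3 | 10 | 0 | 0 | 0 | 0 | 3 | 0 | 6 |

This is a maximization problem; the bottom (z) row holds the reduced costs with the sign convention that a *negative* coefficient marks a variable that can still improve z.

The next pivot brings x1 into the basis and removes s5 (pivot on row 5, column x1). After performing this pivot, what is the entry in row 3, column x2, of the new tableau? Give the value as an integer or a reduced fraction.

1

Pivot element is row 5, column x1: 12.
Normalize row 5: new (row 5, x2) = 0/12 = 0.
row 3 ← row 3 − (-4)·(new row 5): 1 − (-4)·0 = 1.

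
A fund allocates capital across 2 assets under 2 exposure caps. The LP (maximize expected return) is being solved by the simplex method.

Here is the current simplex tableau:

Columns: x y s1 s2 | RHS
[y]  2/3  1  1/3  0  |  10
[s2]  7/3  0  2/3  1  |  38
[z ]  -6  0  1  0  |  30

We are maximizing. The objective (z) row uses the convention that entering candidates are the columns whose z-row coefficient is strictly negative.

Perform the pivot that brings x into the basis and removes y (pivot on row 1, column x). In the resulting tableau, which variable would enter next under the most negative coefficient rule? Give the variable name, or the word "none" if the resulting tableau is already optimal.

none

Pivot element 2/3. New z-row = old z-row − (-6)·(row 1/(2/3)).
Updated z-row coefficients: x: 0, y: 9, s1: 4, s2: 0.
No coefficient is strictly negative; the tableau after this pivot is optimal.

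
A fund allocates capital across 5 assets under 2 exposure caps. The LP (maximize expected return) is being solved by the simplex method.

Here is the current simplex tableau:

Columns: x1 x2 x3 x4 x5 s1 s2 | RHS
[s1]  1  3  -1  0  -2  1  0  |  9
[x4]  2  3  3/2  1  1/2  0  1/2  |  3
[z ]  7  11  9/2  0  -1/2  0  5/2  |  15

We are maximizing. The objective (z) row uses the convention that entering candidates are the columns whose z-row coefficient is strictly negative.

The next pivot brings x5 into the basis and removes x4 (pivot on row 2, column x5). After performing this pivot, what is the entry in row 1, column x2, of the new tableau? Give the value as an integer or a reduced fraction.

Pivot element is row 2, column x5: 1/2.
Normalize row 2: new (row 2, x2) = 3/(1/2) = 6.
row 1 ← row 1 − (-2)·(new row 2): 3 − (-2)·6 = 15.

15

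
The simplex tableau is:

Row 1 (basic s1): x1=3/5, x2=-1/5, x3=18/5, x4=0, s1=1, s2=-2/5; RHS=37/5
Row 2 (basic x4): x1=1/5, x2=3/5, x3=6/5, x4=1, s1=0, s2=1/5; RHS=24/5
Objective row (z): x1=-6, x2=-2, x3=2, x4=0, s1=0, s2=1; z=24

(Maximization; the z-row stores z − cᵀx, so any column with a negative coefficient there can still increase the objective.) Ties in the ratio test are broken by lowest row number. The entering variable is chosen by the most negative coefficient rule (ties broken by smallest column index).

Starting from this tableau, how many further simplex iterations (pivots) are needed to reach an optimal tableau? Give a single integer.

pivot: x1 in, s1 out → z = 98
pivot: x2 in, x4 out → z = 112
pivot: s2 in, x2 out → z = 119
No improving column remains; optimal.

3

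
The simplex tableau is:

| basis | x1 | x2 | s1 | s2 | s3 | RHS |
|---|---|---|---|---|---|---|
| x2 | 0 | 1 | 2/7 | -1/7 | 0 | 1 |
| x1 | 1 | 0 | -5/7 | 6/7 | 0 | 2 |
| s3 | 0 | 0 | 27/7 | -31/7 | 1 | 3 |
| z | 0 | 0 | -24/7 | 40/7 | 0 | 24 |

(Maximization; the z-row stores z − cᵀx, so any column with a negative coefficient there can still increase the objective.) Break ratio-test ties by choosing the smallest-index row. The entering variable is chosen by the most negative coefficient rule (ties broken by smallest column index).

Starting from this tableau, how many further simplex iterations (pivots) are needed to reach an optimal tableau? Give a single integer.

pivot: s1 in, s3 out → z = 80/3
No improving column remains; optimal.

1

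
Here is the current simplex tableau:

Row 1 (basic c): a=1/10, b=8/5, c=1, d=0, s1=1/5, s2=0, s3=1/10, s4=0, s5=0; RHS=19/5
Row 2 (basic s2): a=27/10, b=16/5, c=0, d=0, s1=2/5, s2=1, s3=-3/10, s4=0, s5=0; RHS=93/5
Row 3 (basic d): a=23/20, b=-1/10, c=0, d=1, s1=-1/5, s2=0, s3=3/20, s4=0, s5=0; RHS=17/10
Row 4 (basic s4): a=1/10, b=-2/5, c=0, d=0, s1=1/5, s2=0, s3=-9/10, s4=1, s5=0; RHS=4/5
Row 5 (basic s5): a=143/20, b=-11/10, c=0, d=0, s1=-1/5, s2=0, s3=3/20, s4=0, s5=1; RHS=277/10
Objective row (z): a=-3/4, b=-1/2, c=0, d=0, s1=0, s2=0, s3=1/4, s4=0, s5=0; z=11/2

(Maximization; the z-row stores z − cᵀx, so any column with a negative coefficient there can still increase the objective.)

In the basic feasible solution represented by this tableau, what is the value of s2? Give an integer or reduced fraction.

93/5

s2 is basic (row 2); its value is the RHS of that row: 93/5.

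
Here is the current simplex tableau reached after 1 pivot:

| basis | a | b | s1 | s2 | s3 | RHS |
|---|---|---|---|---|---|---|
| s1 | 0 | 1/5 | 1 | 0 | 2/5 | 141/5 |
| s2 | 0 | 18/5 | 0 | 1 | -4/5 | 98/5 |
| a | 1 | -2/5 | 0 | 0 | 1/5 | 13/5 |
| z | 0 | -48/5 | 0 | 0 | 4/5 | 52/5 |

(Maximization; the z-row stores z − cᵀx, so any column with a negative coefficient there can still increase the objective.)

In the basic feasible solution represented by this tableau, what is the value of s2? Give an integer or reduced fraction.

s2 is basic (row 2); its value is the RHS of that row: 98/5.

98/5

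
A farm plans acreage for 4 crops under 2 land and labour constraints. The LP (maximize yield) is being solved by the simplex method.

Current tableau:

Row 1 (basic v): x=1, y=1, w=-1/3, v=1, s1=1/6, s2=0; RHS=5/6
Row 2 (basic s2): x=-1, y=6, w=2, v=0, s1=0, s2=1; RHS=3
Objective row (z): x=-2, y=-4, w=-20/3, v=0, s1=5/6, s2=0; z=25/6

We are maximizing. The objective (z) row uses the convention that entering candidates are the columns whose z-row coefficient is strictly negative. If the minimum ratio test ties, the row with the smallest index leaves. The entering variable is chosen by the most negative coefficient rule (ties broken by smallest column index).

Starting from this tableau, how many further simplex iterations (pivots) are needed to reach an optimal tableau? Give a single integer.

2

pivot: w in, s2 out → z = 85/6
pivot: x in, v out → z = 227/10
No improving column remains; optimal.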